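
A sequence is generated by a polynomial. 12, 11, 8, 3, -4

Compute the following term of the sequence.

-13

D1: -1  -3  -5  -7
D2: -2  -2  -2
Constant second difference = -2, so extend:
-7 − 2 = -9;  -4 − 9 = -13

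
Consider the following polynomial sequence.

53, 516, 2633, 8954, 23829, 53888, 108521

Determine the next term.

200358

D1: 463  2117  6321  14875  30059  54633
D2: 1654  4204  8554  15184  24574
D3: 2550  4350  6630  9390
D4: 1800  2280  2760
D5: 480  480
The fifth differences are constant (480).
2760 + 480 = 3240;  9390 + 3240 = 12630;  24574 + 12630 = 37204;  54633 + 37204 = 91837;  108521 + 91837 = 200358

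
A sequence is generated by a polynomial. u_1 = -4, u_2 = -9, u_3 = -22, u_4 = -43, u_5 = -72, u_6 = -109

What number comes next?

-154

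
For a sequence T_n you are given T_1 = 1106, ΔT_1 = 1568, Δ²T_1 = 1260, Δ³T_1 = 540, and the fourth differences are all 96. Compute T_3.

Build the table forward from the leading diagonal:
D4: 96, 96, 96
D3: 540, 636, 732
D2: 1260, 1800, 2436
D1: 1568, 2828, 4628
T: 1106, 2674, 5502

5502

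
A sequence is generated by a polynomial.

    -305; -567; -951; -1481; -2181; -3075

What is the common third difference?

-24

Δ: -262, -384, -530, -700, -894
Δ²: -122, -146, -170, -194
Δ³: -24, -24, -24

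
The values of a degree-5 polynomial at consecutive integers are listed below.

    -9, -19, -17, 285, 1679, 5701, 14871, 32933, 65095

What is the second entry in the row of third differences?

Δ: -10, 2, 302, 1394, 4022, 9170, 18062, 32162
Δ²: 12, 300, 1092, 2628, 5148, 8892, 14100
Δ³: 288, 792, 1536, 2520, 3744, 5208
Δ⁴: 504, 744, 984, 1224, 1464
Δ⁵: 240, 240, 240, 240

792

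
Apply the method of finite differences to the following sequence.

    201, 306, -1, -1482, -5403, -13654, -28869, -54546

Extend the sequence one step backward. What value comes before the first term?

105, -307, -1481, -3921, -8251, -15215, -25677
-412, -1174, -2440, -4330, -6964, -10462
-762, -1266, -1890, -2634, -3498
-504, -624, -744, -864
-120, -120, -120
The fifth differences are constant at -120.
Work back: -504 + 120 = -384;  -762 + 384 = -378;  -412 + 378 = -34;  105 + 34 = 139;  201 − 139 = 62

62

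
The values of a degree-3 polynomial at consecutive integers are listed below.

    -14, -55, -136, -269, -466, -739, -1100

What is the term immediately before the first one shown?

First differences: -41  -81  -133  -197  -273  -361
Second differences: -40  -52  -64  -76  -88
Third differences: -12  -12  -12  -12
The third differences are constant at -12.
Work back: -40 + 12 = -28;  -41 + 28 = -13;  -14 + 13 = -1

-1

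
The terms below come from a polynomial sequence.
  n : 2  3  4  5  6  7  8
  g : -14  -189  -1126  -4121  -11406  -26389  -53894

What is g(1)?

First differences: -175  -937  -2995  -7285  -14983  -27505
Second differences: -762  -2058  -4290  -7698  -12522
Third differences: -1296  -2232  -3408  -4824
Fourth differences: -936  -1176  -1416
Fifth differences: -240  -240
The fifth differences are constant at -240.
Work back: -936 + 240 = -696;  -1296 + 696 = -600;  -762 + 600 = -162;  -175 + 162 = -13;  -14 + 13 = -1

-1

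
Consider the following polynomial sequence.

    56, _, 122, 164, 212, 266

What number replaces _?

86

Using the last 4 terms:
Δ: 42  48  54
Δ²: 6  6
Constant second difference = 6.
Extend backward: 42 − 6 = 36;  122 − 36 = 86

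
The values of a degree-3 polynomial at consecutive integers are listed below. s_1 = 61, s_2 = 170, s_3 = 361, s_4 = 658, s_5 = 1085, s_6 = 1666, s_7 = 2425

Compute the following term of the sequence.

109, 191, 297, 427, 581, 759
82, 106, 130, 154, 178
24, 24, 24, 24
Constant third difference = 24, so extend:
178 + 24 = 202;  759 + 202 = 961;  2425 + 961 = 3386

3386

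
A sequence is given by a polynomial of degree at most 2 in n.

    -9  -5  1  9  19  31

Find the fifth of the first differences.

12

D1: 4, 6, 8, 10, 12
D2: 2, 2, 2, 2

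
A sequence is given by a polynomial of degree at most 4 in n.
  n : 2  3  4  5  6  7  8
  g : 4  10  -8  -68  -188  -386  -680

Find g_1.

-8

Δ: 6, -18, -60, -120, -198, -294
Δ²: -24, -42, -60, -78, -96
Δ³: -18, -18, -18, -18
The third differences are constant at -18.
Work back: -24 + 18 = -6;  6 + 6 = 12;  4 − 12 = -8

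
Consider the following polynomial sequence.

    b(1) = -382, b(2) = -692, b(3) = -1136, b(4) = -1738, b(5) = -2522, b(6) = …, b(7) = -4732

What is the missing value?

Using the first 5 terms:
First differences: -310, -444, -602, -784
Second differences: -134, -158, -182
Third differences: -24, -24
Constant third difference = -24.
Extend forward: -182 − 24 = -206;  -784 − 206 = -990;  -2522 − 990 = -3512

-3512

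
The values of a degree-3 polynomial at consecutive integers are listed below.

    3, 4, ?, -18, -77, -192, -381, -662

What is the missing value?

3

Using the last 5 terms:
-59, -115, -189, -281
-56, -74, -92
-18, -18
Constant third difference = -18.
Extend backward: -56 + 18 = -38;  -59 + 38 = -21;  -18 + 21 = 3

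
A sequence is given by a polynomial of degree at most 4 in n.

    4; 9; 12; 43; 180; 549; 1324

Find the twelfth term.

20739

5, 3, 31, 137, 369, 775
-2, 28, 106, 232, 406
30, 78, 126, 174
48, 48, 48
The fourth differences are constant (48).
174 + 48 = 222;  406 + 222 = 628;  775 + 628 = 1403;  1324 + 1403 = 2727
222 + 48 = 270;  628 + 270 = 898;  1403 + 898 = 2301;  2727 + 2301 = 5028
270 + 48 = 318;  898 + 318 = 1216;  2301 + 1216 = 3517;  5028 + 3517 = 8545
318 + 48 = 366;  1216 + 366 = 1582;  3517 + 1582 = 5099;  8545 + 5099 = 13644
366 + 48 = 414;  1582 + 414 = 1996;  5099 + 1996 = 7095;  13644 + 7095 = 20739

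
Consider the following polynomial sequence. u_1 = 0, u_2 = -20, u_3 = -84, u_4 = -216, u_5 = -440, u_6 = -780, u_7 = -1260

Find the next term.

-20, -64, -132, -224, -340, -480
-44, -68, -92, -116, -140
-24, -24, -24, -24
The third differences are constant (-24).
-140 − 24 = -164;  -480 − 164 = -644;  -1260 − 644 = -1904

-1904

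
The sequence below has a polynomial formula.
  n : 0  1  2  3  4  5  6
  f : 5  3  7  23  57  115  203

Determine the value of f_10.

-2, 4, 16, 34, 58, 88
6, 12, 18, 24, 30
6, 6, 6, 6
Third differences constant at 6.
30 + 6 = 36;  88 + 36 = 124;  203 + 124 = 327
36 + 6 = 42;  124 + 42 = 166;  327 + 166 = 493
42 + 6 = 48;  166 + 48 = 214;  493 + 214 = 707
48 + 6 = 54;  214 + 54 = 268;  707 + 268 = 975

975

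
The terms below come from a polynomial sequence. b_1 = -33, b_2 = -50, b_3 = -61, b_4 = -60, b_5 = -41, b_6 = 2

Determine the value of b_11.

First differences: -17 , -11 , 1 , 19 , 43
Second differences: 6 , 12 , 18 , 24
Third differences: 6 , 6 , 6
Constant third difference = 6, so extend:
24 + 6 = 30;  43 + 30 = 73;  2 + 73 = 75
30 + 6 = 36;  73 + 36 = 109;  75 + 109 = 184
36 + 6 = 42;  109 + 42 = 151;  184 + 151 = 335
42 + 6 = 48;  151 + 48 = 199;  335 + 199 = 534
48 + 6 = 54;  199 + 54 = 253;  534 + 253 = 787

787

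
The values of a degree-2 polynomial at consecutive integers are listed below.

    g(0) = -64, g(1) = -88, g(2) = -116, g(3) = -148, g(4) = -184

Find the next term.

Δ: -24 , -28 , -32 , -36
Δ²: -4 , -4 , -4
Constant second difference = -4, so extend:
-36 − 4 = -40;  -184 − 40 = -224

-224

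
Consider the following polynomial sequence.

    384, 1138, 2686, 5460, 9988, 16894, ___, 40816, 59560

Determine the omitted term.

26898

Using the first 6 terms:
Δ: 754, 1548, 2774, 4528, 6906
Δ²: 794, 1226, 1754, 2378
Δ³: 432, 528, 624
Δ⁴: 96, 96
Constant fourth difference = 96.
Extend forward: 624 + 96 = 720;  2378 + 720 = 3098;  6906 + 3098 = 10004;  16894 + 10004 = 26898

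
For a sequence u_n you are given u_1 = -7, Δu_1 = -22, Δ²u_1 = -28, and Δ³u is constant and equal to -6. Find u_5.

Build the table forward from the leading diagonal:
D3: -6, -6, -6, -6, -6
D2: -28, -34, -40, -46, -52
D1: -22, -50, -84, -124, -170
u: -7, -29, -79, -163, -287

-287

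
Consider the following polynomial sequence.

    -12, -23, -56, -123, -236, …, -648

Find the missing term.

Using the first 5 terms:
First differences: -11, -33, -67, -113
Second differences: -22, -34, -46
Third differences: -12, -12
Constant third difference = -12.
Extend forward: -46 − 12 = -58;  -113 − 58 = -171;  -236 − 171 = -407

-407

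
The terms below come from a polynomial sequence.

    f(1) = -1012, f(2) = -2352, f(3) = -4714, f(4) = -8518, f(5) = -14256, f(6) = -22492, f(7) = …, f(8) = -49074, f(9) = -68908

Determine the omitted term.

-33862

Using the first 6 terms:
First differences: -1340  -2362  -3804  -5738  -8236
Second differences: -1022  -1442  -1934  -2498
Third differences: -420  -492  -564
Fourth differences: -72  -72
Constant fourth difference = -72.
Extend forward: -564 − 72 = -636;  -2498 − 636 = -3134;  -8236 − 3134 = -11370;  -22492 − 11370 = -33862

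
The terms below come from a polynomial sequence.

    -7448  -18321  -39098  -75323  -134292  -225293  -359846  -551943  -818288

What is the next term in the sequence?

-1178537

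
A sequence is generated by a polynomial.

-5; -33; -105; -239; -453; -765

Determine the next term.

Δ: -28, -72, -134, -214, -312
Δ²: -44, -62, -80, -98
Δ³: -18, -18, -18
Third differences constant at -18.
-98 − 18 = -116;  -312 − 116 = -428;  -765 − 428 = -1193

-1193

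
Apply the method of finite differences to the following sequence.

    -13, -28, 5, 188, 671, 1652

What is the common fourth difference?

Δ: -15, 33, 183, 483, 981
Δ²: 48, 150, 300, 498
Δ³: 102, 150, 198
Δ⁴: 48, 48

48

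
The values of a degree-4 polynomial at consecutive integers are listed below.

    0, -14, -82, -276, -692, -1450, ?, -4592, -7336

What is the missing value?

Using the first 6 terms:
First differences: -14  -68  -194  -416  -758
Second differences: -54  -126  -222  -342
Third differences: -72  -96  -120
Fourth differences: -24  -24
Constant fourth difference = -24.
Extend forward: -120 − 24 = -144;  -342 − 144 = -486;  -758 − 486 = -1244;  -1450 − 1244 = -2694

-2694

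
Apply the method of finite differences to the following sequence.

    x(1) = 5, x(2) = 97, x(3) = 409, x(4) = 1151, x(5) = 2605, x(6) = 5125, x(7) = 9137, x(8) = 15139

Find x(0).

-5

D1: 92  312  742  1454  2520  4012  6002
D2: 220  430  712  1066  1492  1990
D3: 210  282  354  426  498
D4: 72  72  72  72
The fourth differences are constant at 72.
Work back: 210 − 72 = 138;  220 − 138 = 82;  92 − 82 = 10;  5 − 10 = -5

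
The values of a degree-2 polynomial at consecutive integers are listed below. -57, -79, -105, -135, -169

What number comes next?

-207

D1: -22, -26, -30, -34
D2: -4, -4, -4
Constant second difference = -4, so extend:
-34 − 4 = -38;  -169 − 38 = -207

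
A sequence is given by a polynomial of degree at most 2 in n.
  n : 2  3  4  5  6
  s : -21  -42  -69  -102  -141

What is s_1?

D1: -21, -27, -33, -39
D2: -6, -6, -6
The second differences are constant at -6.
Work back: -21 + 6 = -15;  -21 + 15 = -6

-6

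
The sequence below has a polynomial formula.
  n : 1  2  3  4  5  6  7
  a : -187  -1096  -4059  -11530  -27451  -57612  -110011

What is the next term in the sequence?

Δ: -909  -2963  -7471  -15921  -30161  -52399
Δ²: -2054  -4508  -8450  -14240  -22238
Δ³: -2454  -3942  -5790  -7998
Δ⁴: -1488  -1848  -2208
Δ⁵: -360  -360
Fifth differences constant at -360.
-2208 − 360 = -2568;  -7998 − 2568 = -10566;  -22238 − 10566 = -32804;  -52399 − 32804 = -85203;  -110011 − 85203 = -195214

-195214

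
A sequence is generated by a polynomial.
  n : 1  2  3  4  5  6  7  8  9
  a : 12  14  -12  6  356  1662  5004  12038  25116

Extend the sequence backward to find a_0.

6

Δ: 2, -26, 18, 350, 1306, 3342, 7034, 13078
Δ²: -28, 44, 332, 956, 2036, 3692, 6044
Δ³: 72, 288, 624, 1080, 1656, 2352
Δ⁴: 216, 336, 456, 576, 696
Δ⁵: 120, 120, 120, 120
The fifth differences are constant at 120.
Work back: 216 − 120 = 96;  72 − 96 = -24;  -28 + 24 = -4;  2 + 4 = 6;  12 − 6 = 6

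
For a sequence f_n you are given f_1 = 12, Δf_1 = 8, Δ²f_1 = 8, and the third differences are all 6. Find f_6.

192

Build the table forward from the leading diagonal:
Third differences: 6, 6, 6, 6, 6, 6
Second differences: 8, 14, 20, 26, 32, 38
First differences: 8, 16, 30, 50, 76, 108
f: 12, 20, 36, 66, 116, 192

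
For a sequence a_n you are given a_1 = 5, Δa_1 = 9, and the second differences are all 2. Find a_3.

Build the table forward from the leading diagonal:
D2: 2  2  2
D1: 9  11  13
a: 5  14  25

25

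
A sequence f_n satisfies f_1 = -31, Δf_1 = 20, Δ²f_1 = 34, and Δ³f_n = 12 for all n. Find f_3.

Build the table forward from the leading diagonal:
D3: 12  12  12
D2: 34  46  58
D1: 20  54  100
f: -31  -11  43

43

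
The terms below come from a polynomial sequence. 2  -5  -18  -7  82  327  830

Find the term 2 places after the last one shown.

D1: -7 , -13 , 11 , 89 , 245 , 503
D2: -6 , 24 , 78 , 156 , 258
D3: 30 , 54 , 78 , 102
D4: 24 , 24 , 24
Fourth differences constant at 24.
102 + 24 = 126;  258 + 126 = 384;  503 + 384 = 887;  830 + 887 = 1717
126 + 24 = 150;  384 + 150 = 534;  887 + 534 = 1421;  1717 + 1421 = 3138

3138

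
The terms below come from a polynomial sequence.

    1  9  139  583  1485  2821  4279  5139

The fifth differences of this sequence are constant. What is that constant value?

-120

D1: 8, 130, 444, 902, 1336, 1458, 860
D2: 122, 314, 458, 434, 122, -598
D3: 192, 144, -24, -312, -720
D4: -48, -168, -288, -408
D5: -120, -120, -120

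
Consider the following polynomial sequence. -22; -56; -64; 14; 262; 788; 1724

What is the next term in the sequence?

3226

First differences: -34  -8  78  248  526  936
Second differences: 26  86  170  278  410
Third differences: 60  84  108  132
Fourth differences: 24  24  24
Constant fourth difference = 24, so extend:
132 + 24 = 156;  410 + 156 = 566;  936 + 566 = 1502;  1724 + 1502 = 3226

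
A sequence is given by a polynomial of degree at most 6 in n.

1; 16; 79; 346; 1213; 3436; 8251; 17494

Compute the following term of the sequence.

33721

D1: 15  63  267  867  2223  4815  9243
D2: 48  204  600  1356  2592  4428
D3: 156  396  756  1236  1836
D4: 240  360  480  600
D5: 120  120  120
Fifth differences constant at 120.
600 + 120 = 720;  1836 + 720 = 2556;  4428 + 2556 = 6984;  9243 + 6984 = 16227;  17494 + 16227 = 33721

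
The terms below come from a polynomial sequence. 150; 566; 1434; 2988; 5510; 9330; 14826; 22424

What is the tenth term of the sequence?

416, 868, 1554, 2522, 3820, 5496, 7598
452, 686, 968, 1298, 1676, 2102
234, 282, 330, 378, 426
48, 48, 48, 48
Constant fourth difference = 48, so extend:
426 + 48 = 474;  2102 + 474 = 2576;  7598 + 2576 = 10174;  22424 + 10174 = 32598
474 + 48 = 522;  2576 + 522 = 3098;  10174 + 3098 = 13272;  32598 + 13272 = 45870

45870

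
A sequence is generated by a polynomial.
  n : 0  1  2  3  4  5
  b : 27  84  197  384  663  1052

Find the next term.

First differences: 57 , 113 , 187 , 279 , 389
Second differences: 56 , 74 , 92 , 110
Third differences: 18 , 18 , 18
Constant third difference = 18, so extend:
110 + 18 = 128;  389 + 128 = 517;  1052 + 517 = 1569

1569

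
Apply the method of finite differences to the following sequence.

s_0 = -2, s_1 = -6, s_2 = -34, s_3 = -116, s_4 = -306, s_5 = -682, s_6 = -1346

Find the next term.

Δ: -4  -28  -82  -190  -376  -664
Δ²: -24  -54  -108  -186  -288
Δ³: -30  -54  -78  -102
Δ⁴: -24  -24  -24
Constant fourth difference = -24, so extend:
-102 − 24 = -126;  -288 − 126 = -414;  -664 − 414 = -1078;  -1346 − 1078 = -2424

-2424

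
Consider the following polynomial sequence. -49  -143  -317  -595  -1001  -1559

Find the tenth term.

First differences: -94, -174, -278, -406, -558
Second differences: -80, -104, -128, -152
Third differences: -24, -24, -24
Third differences constant at -24.
-152 − 24 = -176;  -558 − 176 = -734;  -1559 − 734 = -2293
-176 − 24 = -200;  -734 − 200 = -934;  -2293 − 934 = -3227
-200 − 24 = -224;  -934 − 224 = -1158;  -3227 − 1158 = -4385
-224 − 24 = -248;  -1158 − 248 = -1406;  -4385 − 1406 = -5791

-5791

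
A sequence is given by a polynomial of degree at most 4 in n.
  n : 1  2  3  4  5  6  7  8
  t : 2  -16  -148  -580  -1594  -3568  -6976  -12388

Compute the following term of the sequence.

-20470

-18 , -132 , -432 , -1014 , -1974 , -3408 , -5412
-114 , -300 , -582 , -960 , -1434 , -2004
-186 , -282 , -378 , -474 , -570
-96 , -96 , -96 , -96
Fourth differences constant at -96.
-570 − 96 = -666;  -2004 − 666 = -2670;  -5412 − 2670 = -8082;  -12388 − 8082 = -20470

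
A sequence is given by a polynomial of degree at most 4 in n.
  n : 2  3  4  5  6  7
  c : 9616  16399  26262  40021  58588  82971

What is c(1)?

6783, 9863, 13759, 18567, 24383
3080, 3896, 4808, 5816
816, 912, 1008
96, 96
The fourth differences are constant at 96.
Work back: 816 − 96 = 720;  3080 − 720 = 2360;  6783 − 2360 = 4423;  9616 − 4423 = 5193

5193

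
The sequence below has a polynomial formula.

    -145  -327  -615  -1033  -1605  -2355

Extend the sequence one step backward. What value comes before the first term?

Δ: -182, -288, -418, -572, -750
Δ²: -106, -130, -154, -178
Δ³: -24, -24, -24
The third differences are constant at -24.
Work back: -106 + 24 = -82;  -182 + 82 = -100;  -145 + 100 = -45

-45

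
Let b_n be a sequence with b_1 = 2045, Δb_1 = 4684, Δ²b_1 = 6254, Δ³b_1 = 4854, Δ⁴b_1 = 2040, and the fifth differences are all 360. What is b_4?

39713

Build the table forward from the leading diagonal:
D5: 360, 360, 360, 360
D4: 2040, 2400, 2760, 3120
D3: 4854, 6894, 9294, 12054
D2: 6254, 11108, 18002, 27296
D1: 4684, 10938, 22046, 40048
b: 2045, 6729, 17667, 39713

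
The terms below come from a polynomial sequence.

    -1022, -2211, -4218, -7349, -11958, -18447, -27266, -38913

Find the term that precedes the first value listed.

-393

-1189  -2007  -3131  -4609  -6489  -8819  -11647
-818  -1124  -1478  -1880  -2330  -2828
-306  -354  -402  -450  -498
-48  -48  -48  -48
The fourth differences are constant at -48.
Work back: -306 + 48 = -258;  -818 + 258 = -560;  -1189 + 560 = -629;  -1022 + 629 = -393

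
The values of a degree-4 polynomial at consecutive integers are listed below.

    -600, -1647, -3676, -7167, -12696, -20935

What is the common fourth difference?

-96

First differences: -1047, -2029, -3491, -5529, -8239
Second differences: -982, -1462, -2038, -2710
Third differences: -480, -576, -672
Fourth differences: -96, -96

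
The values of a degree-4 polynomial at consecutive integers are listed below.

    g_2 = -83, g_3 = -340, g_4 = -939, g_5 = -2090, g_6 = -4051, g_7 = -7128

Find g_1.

-6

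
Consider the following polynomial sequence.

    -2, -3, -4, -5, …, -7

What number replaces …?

-6

Using the first 4 terms:
First differences: -1  -1  -1
Constant first difference = -1.
Extend forward: -5 − 1 = -6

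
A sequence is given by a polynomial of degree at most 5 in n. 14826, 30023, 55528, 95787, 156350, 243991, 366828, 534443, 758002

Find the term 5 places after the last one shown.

D1: 15197, 25505, 40259, 60563, 87641, 122837, 167615, 223559
D2: 10308, 14754, 20304, 27078, 35196, 44778, 55944
D3: 4446, 5550, 6774, 8118, 9582, 11166
D4: 1104, 1224, 1344, 1464, 1584
D5: 120, 120, 120, 120
The fifth differences are constant (120).
1584 + 120 = 1704;  11166 + 1704 = 12870;  55944 + 12870 = 68814;  223559 + 68814 = 292373;  758002 + 292373 = 1050375
1704 + 120 = 1824;  12870 + 1824 = 14694;  68814 + 14694 = 83508;  292373 + 83508 = 375881;  1050375 + 375881 = 1426256
1824 + 120 = 1944;  14694 + 1944 = 16638;  83508 + 16638 = 100146;  375881 + 100146 = 476027;  1426256 + 476027 = 1902283
1944 + 120 = 2064;  16638 + 2064 = 18702;  100146 + 18702 = 118848;  476027 + 118848 = 594875;  1902283 + 594875 = 2497158
2064 + 120 = 2184;  18702 + 2184 = 20886;  118848 + 20886 = 139734;  594875 + 139734 = 734609;  2497158 + 734609 = 3231767

3231767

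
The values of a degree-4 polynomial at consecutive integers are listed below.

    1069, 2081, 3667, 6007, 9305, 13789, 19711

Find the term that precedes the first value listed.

1012, 1586, 2340, 3298, 4484, 5922
574, 754, 958, 1186, 1438
180, 204, 228, 252
24, 24, 24
The fourth differences are constant at 24.
Work back: 180 − 24 = 156;  574 − 156 = 418;  1012 − 418 = 594;  1069 − 594 = 475

475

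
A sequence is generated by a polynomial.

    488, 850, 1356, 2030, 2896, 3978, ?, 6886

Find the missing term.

5300

Using the first 6 terms:
Δ: 362, 506, 674, 866, 1082
Δ²: 144, 168, 192, 216
Δ³: 24, 24, 24
Constant third difference = 24.
Extend forward: 216 + 24 = 240;  1082 + 240 = 1322;  3978 + 1322 = 5300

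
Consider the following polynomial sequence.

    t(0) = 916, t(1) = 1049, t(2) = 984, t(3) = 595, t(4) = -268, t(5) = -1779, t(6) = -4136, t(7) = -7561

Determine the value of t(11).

-37221

D1: 133 , -65 , -389 , -863 , -1511 , -2357 , -3425
D2: -198 , -324 , -474 , -648 , -846 , -1068
D3: -126 , -150 , -174 , -198 , -222
D4: -24 , -24 , -24 , -24
Constant fourth difference = -24, so extend:
-222 − 24 = -246;  -1068 − 246 = -1314;  -3425 − 1314 = -4739;  -7561 − 4739 = -12300
-246 − 24 = -270;  -1314 − 270 = -1584;  -4739 − 1584 = -6323;  -12300 − 6323 = -18623
-270 − 24 = -294;  -1584 − 294 = -1878;  -6323 − 1878 = -8201;  -18623 − 8201 = -26824
-294 − 24 = -318;  -1878 − 318 = -2196;  -8201 − 2196 = -10397;  -26824 − 10397 = -37221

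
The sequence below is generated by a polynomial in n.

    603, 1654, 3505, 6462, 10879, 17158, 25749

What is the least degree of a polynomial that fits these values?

First differences: 1051, 1851, 2957, 4417, 6279, 8591
Second differences: 800, 1106, 1460, 1862, 2312
Third differences: 306, 354, 402, 450
Fourth differences: 48, 48, 48
The fourth differences are constant, so the polynomial has degree 4.

4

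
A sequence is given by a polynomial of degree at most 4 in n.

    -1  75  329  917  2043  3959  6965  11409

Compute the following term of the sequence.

17687

First differences: 76 , 254 , 588 , 1126 , 1916 , 3006 , 4444
Second differences: 178 , 334 , 538 , 790 , 1090 , 1438
Third differences: 156 , 204 , 252 , 300 , 348
Fourth differences: 48 , 48 , 48 , 48
Fourth differences constant at 48.
348 + 48 = 396;  1438 + 396 = 1834;  4444 + 1834 = 6278;  11409 + 6278 = 17687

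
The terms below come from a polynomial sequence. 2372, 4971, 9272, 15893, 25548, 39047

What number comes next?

D1: 2599 , 4301 , 6621 , 9655 , 13499
D2: 1702 , 2320 , 3034 , 3844
D3: 618 , 714 , 810
D4: 96 , 96
Constant fourth difference = 96, so extend:
810 + 96 = 906;  3844 + 906 = 4750;  13499 + 4750 = 18249;  39047 + 18249 = 57296

57296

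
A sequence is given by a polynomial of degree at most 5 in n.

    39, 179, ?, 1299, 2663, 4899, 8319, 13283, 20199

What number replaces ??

Using the last 6 terms:
Δ: 1364, 2236, 3420, 4964, 6916
Δ²: 872, 1184, 1544, 1952
Δ³: 312, 360, 408
Δ⁴: 48, 48
Constant fourth difference = 48.
Extend backward: 312 − 48 = 264;  872 − 264 = 608;  1364 − 608 = 756;  1299 − 756 = 543

543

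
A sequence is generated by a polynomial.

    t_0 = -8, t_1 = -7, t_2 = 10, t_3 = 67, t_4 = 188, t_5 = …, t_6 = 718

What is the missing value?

397

Using the first 5 terms:
Δ: 1  17  57  121
Δ²: 16  40  64
Δ³: 24  24
Constant third difference = 24.
Extend forward: 64 + 24 = 88;  121 + 88 = 209;  188 + 209 = 397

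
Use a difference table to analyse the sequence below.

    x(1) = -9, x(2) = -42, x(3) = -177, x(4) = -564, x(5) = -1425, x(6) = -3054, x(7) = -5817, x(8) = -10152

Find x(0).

0

First differences: -33  -135  -387  -861  -1629  -2763  -4335
Second differences: -102  -252  -474  -768  -1134  -1572
Third differences: -150  -222  -294  -366  -438
Fourth differences: -72  -72  -72  -72
The fourth differences are constant at -72.
Work back: -150 + 72 = -78;  -102 + 78 = -24;  -33 + 24 = -9;  -9 + 9 = 0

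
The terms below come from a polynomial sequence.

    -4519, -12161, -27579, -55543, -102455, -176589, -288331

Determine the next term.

Δ: -7642  -15418  -27964  -46912  -74134  -111742
Δ²: -7776  -12546  -18948  -27222  -37608
Δ³: -4770  -6402  -8274  -10386
Δ⁴: -1632  -1872  -2112
Δ⁵: -240  -240
Fifth differences constant at -240.
-2112 − 240 = -2352;  -10386 − 2352 = -12738;  -37608 − 12738 = -50346;  -111742 − 50346 = -162088;  -288331 − 162088 = -450419

-450419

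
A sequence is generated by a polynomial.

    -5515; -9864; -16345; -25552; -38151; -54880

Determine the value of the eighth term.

-104040

Δ: -4349  -6481  -9207  -12599  -16729
Δ²: -2132  -2726  -3392  -4130
Δ³: -594  -666  -738
Δ⁴: -72  -72
The fourth differences are constant (-72).
-738 − 72 = -810;  -4130 − 810 = -4940;  -16729 − 4940 = -21669;  -54880 − 21669 = -76549
-810 − 72 = -882;  -4940 − 882 = -5822;  -21669 − 5822 = -27491;  -76549 − 27491 = -104040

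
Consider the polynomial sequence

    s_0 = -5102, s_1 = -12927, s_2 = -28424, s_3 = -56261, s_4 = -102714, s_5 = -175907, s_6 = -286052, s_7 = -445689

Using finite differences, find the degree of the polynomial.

5

D1: -7825, -15497, -27837, -46453, -73193, -110145, -159637
D2: -7672, -12340, -18616, -26740, -36952, -49492
D3: -4668, -6276, -8124, -10212, -12540
D4: -1608, -1848, -2088, -2328
D5: -240, -240, -240
The fifth differences are constant, so the polynomial has degree 5.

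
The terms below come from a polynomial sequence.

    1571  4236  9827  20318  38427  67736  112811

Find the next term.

2665, 5591, 10491, 18109, 29309, 45075
2926, 4900, 7618, 11200, 15766
1974, 2718, 3582, 4566
744, 864, 984
120, 120
Constant fifth difference = 120, so extend:
984 + 120 = 1104;  4566 + 1104 = 5670;  15766 + 5670 = 21436;  45075 + 21436 = 66511;  112811 + 66511 = 179322

179322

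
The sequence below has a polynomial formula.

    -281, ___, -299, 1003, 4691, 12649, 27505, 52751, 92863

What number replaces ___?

-475

Using the last 7 terms:
D1: 1302, 3688, 7958, 14856, 25246, 40112
D2: 2386, 4270, 6898, 10390, 14866
D3: 1884, 2628, 3492, 4476
D4: 744, 864, 984
D5: 120, 120
Constant fifth difference = 120.
Extend backward: 744 − 120 = 624;  1884 − 624 = 1260;  2386 − 1260 = 1126;  1302 − 1126 = 176;  -299 − 176 = -475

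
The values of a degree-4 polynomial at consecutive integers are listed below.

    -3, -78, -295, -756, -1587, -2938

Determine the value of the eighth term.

-7920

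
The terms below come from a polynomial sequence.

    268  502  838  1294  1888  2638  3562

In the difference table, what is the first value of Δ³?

18

Δ: 234, 336, 456, 594, 750, 924
Δ²: 102, 120, 138, 156, 174
Δ³: 18, 18, 18, 18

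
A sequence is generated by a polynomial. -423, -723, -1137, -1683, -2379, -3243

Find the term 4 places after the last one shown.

Δ: -300, -414, -546, -696, -864
Δ²: -114, -132, -150, -168
Δ³: -18, -18, -18
Constant third difference = -18, so extend:
-168 − 18 = -186;  -864 − 186 = -1050;  -3243 − 1050 = -4293
-186 − 18 = -204;  -1050 − 204 = -1254;  -4293 − 1254 = -5547
-204 − 18 = -222;  -1254 − 222 = -1476;  -5547 − 1476 = -7023
-222 − 18 = -240;  -1476 − 240 = -1716;  -7023 − 1716 = -8739

-8739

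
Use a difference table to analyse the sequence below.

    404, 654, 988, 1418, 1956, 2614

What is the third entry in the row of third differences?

D1: 250, 334, 430, 538, 658
D2: 84, 96, 108, 120
D3: 12, 12, 12

12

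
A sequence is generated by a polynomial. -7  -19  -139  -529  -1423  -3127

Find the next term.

-6019

First differences: -12 , -120 , -390 , -894 , -1704
Second differences: -108 , -270 , -504 , -810
Third differences: -162 , -234 , -306
Fourth differences: -72 , -72
Constant fourth difference = -72, so extend:
-306 − 72 = -378;  -810 − 378 = -1188;  -1704 − 1188 = -2892;  -3127 − 2892 = -6019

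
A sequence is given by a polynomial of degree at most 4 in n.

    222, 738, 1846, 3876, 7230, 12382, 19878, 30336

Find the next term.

516 , 1108 , 2030 , 3354 , 5152 , 7496 , 10458
592 , 922 , 1324 , 1798 , 2344 , 2962
330 , 402 , 474 , 546 , 618
72 , 72 , 72 , 72
Constant fourth difference = 72, so extend:
618 + 72 = 690;  2962 + 690 = 3652;  10458 + 3652 = 14110;  30336 + 14110 = 44446

44446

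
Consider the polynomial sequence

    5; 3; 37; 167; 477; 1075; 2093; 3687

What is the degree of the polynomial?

-2, 34, 130, 310, 598, 1018, 1594
36, 96, 180, 288, 420, 576
60, 84, 108, 132, 156
24, 24, 24, 24
The fourth differences are constant, so the polynomial has degree 4.

4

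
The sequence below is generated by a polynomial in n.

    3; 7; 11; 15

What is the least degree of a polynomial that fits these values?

D1: 4, 4, 4
The first differences are constant, so the polynomial has degree 1.

1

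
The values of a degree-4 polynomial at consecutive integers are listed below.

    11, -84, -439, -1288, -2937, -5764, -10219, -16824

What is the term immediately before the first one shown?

8

First differences: -95  -355  -849  -1649  -2827  -4455  -6605
Second differences: -260  -494  -800  -1178  -1628  -2150
Third differences: -234  -306  -378  -450  -522
Fourth differences: -72  -72  -72  -72
The fourth differences are constant at -72.
Work back: -234 + 72 = -162;  -260 + 162 = -98;  -95 + 98 = 3;  11 − 3 = 8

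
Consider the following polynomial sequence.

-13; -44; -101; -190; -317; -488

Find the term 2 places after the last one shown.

-986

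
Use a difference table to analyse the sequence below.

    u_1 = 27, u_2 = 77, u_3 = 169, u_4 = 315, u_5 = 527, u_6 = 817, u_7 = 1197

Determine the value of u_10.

2997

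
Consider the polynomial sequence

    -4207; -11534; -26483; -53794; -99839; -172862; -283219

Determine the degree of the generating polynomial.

5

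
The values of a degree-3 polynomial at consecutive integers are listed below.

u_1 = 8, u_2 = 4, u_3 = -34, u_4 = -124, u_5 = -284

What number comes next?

-532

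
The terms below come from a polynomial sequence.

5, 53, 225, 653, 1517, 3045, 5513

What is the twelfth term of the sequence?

44973

48, 172, 428, 864, 1528, 2468
124, 256, 436, 664, 940
132, 180, 228, 276
48, 48, 48
Fourth differences constant at 48.
276 + 48 = 324;  940 + 324 = 1264;  2468 + 1264 = 3732;  5513 + 3732 = 9245
324 + 48 = 372;  1264 + 372 = 1636;  3732 + 1636 = 5368;  9245 + 5368 = 14613
372 + 48 = 420;  1636 + 420 = 2056;  5368 + 2056 = 7424;  14613 + 7424 = 22037
420 + 48 = 468;  2056 + 468 = 2524;  7424 + 2524 = 9948;  22037 + 9948 = 31985
468 + 48 = 516;  2524 + 516 = 3040;  9948 + 3040 = 12988;  31985 + 12988 = 44973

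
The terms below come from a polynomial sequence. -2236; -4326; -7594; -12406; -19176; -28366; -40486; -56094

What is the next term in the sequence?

-75796

-2090  -3268  -4812  -6770  -9190  -12120  -15608
-1178  -1544  -1958  -2420  -2930  -3488
-366  -414  -462  -510  -558
-48  -48  -48  -48
The fourth differences are constant (-48).
-558 − 48 = -606;  -3488 − 606 = -4094;  -15608 − 4094 = -19702;  -56094 − 19702 = -75796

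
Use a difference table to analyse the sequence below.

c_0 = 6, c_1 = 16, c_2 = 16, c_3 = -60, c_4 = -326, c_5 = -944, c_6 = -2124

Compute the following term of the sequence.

10, 0, -76, -266, -618, -1180
-10, -76, -190, -352, -562
-66, -114, -162, -210
-48, -48, -48
The fourth differences are constant (-48).
-210 − 48 = -258;  -562 − 258 = -820;  -1180 − 820 = -2000;  -2124 − 2000 = -4124

-4124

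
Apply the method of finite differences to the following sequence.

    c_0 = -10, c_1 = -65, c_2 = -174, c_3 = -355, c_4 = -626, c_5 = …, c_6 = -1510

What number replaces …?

-1005

Using the first 5 terms:
First differences: -55  -109  -181  -271
Second differences: -54  -72  -90
Third differences: -18  -18
Constant third difference = -18.
Extend forward: -90 − 18 = -108;  -271 − 108 = -379;  -626 − 379 = -1005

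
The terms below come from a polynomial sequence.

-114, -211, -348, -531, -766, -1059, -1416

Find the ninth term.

-2346

-97  -137  -183  -235  -293  -357
-40  -46  -52  -58  -64
-6  -6  -6  -6
Third differences constant at -6.
-64 − 6 = -70;  -357 − 70 = -427;  -1416 − 427 = -1843
-70 − 6 = -76;  -427 − 76 = -503;  -1843 − 503 = -2346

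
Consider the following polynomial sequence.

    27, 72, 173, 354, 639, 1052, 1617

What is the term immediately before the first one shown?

First differences: 45, 101, 181, 285, 413, 565
Second differences: 56, 80, 104, 128, 152
Third differences: 24, 24, 24, 24
The third differences are constant at 24.
Work back: 56 − 24 = 32;  45 − 32 = 13;  27 − 13 = 14

14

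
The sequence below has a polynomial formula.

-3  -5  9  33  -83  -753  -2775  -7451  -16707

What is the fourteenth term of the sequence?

-257897

First differences: -2  14  24  -116  -670  -2022  -4676  -9256
Second differences: 16  10  -140  -554  -1352  -2654  -4580
Third differences: -6  -150  -414  -798  -1302  -1926
Fourth differences: -144  -264  -384  -504  -624
Fifth differences: -120  -120  -120  -120
The fifth differences are constant (-120).
-624 − 120 = -744;  -1926 − 744 = -2670;  -4580 − 2670 = -7250;  -9256 − 7250 = -16506;  -16707 − 16506 = -33213
-744 − 120 = -864;  -2670 − 864 = -3534;  -7250 − 3534 = -10784;  -16506 − 10784 = -27290;  -33213 − 27290 = -60503
-864 − 120 = -984;  -3534 − 984 = -4518;  -10784 − 4518 = -15302;  -27290 − 15302 = -42592;  -60503 − 42592 = -103095
-984 − 120 = -1104;  -4518 − 1104 = -5622;  -15302 − 5622 = -20924;  -42592 − 20924 = -63516;  -103095 − 63516 = -166611
-1104 − 120 = -1224;  -5622 − 1224 = -6846;  -20924 − 6846 = -27770;  -63516 − 27770 = -91286;  -166611 − 91286 = -257897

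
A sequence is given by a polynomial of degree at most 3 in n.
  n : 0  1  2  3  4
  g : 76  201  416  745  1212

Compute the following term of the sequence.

1841

D1: 125, 215, 329, 467
D2: 90, 114, 138
D3: 24, 24
Third differences constant at 24.
138 + 24 = 162;  467 + 162 = 629;  1212 + 629 = 1841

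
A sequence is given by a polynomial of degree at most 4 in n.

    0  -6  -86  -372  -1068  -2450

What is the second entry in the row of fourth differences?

-72

Δ: -6, -80, -286, -696, -1382
Δ²: -74, -206, -410, -686
Δ³: -132, -204, -276
Δ⁴: -72, -72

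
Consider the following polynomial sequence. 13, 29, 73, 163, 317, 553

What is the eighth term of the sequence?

First differences: 16  44  90  154  236
Second differences: 28  46  64  82
Third differences: 18  18  18
Third differences constant at 18.
82 + 18 = 100;  236 + 100 = 336;  553 + 336 = 889
100 + 18 = 118;  336 + 118 = 454;  889 + 454 = 1343

1343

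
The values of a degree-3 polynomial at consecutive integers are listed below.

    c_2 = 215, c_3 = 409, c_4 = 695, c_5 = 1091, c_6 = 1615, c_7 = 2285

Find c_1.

95

Δ: 194, 286, 396, 524, 670
Δ²: 92, 110, 128, 146
Δ³: 18, 18, 18
The third differences are constant at 18.
Work back: 92 − 18 = 74;  194 − 74 = 120;  215 − 120 = 95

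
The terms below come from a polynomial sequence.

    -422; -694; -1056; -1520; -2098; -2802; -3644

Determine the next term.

First differences: -272, -362, -464, -578, -704, -842
Second differences: -90, -102, -114, -126, -138
Third differences: -12, -12, -12, -12
Constant third difference = -12, so extend:
-138 − 12 = -150;  -842 − 150 = -992;  -3644 − 992 = -4636

-4636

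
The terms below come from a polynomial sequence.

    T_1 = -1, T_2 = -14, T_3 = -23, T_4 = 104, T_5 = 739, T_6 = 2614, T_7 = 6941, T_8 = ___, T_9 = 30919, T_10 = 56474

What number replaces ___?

15532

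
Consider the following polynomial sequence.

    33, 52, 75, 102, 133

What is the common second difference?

First differences: 19, 23, 27, 31
Second differences: 4, 4, 4

4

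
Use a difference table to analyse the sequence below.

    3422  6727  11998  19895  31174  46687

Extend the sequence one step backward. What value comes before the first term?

D1: 3305  5271  7897  11279  15513
D2: 1966  2626  3382  4234
D3: 660  756  852
D4: 96  96
The fourth differences are constant at 96.
Work back: 660 − 96 = 564;  1966 − 564 = 1402;  3305 − 1402 = 1903;  3422 − 1903 = 1519

1519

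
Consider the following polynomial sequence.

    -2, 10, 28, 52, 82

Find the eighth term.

208

First differences: 12, 18, 24, 30
Second differences: 6, 6, 6
The second differences are constant (6).
30 + 6 = 36;  82 + 36 = 118
36 + 6 = 42;  118 + 42 = 160
42 + 6 = 48;  160 + 48 = 208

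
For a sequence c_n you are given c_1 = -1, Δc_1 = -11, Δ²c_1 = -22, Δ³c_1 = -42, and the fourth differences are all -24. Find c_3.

Build the table forward from the leading diagonal:
Fourth differences: -24  -24  -24
Third differences: -42  -66  -90
Second differences: -22  -64  -130
First differences: -11  -33  -97
c: -1  -12  -45

-45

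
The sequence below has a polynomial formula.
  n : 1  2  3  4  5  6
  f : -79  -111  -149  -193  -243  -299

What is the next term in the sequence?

-361

First differences: -32  -38  -44  -50  -56
Second differences: -6  -6  -6  -6
The second differences are constant (-6).
-56 − 6 = -62;  -299 − 62 = -361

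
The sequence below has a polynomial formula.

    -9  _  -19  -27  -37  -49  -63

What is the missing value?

Using the last 5 terms:
Δ: -8  -10  -12  -14
Δ²: -2  -2  -2
Constant second difference = -2.
Extend backward: -8 + 2 = -6;  -19 + 6 = -13

-13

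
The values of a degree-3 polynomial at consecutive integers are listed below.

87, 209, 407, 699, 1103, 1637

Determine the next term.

First differences: 122, 198, 292, 404, 534
Second differences: 76, 94, 112, 130
Third differences: 18, 18, 18
Constant third difference = 18, so extend:
130 + 18 = 148;  534 + 148 = 682;  1637 + 682 = 2319

2319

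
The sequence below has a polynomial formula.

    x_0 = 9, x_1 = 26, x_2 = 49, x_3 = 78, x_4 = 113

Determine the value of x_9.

378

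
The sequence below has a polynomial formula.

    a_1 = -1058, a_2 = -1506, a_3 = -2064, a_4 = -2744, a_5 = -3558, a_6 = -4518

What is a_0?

-448  -558  -680  -814  -960
-110  -122  -134  -146
-12  -12  -12
The third differences are constant at -12.
Work back: -110 + 12 = -98;  -448 + 98 = -350;  -1058 + 350 = -708

-708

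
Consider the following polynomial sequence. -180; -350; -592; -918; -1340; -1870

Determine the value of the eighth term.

First differences: -170, -242, -326, -422, -530
Second differences: -72, -84, -96, -108
Third differences: -12, -12, -12
Constant third difference = -12, so extend:
-108 − 12 = -120;  -530 − 120 = -650;  -1870 − 650 = -2520
-120 − 12 = -132;  -650 − 132 = -782;  -2520 − 782 = -3302

-3302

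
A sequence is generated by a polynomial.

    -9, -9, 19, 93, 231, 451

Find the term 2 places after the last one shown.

First differences: 0 , 28 , 74 , 138 , 220
Second differences: 28 , 46 , 64 , 82
Third differences: 18 , 18 , 18
The third differences are constant (18).
82 + 18 = 100;  220 + 100 = 320;  451 + 320 = 771
100 + 18 = 118;  320 + 118 = 438;  771 + 438 = 1209

1209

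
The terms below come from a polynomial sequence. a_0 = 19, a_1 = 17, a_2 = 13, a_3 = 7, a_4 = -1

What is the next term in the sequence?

-11

D1: -2, -4, -6, -8
D2: -2, -2, -2
Second differences constant at -2.
-8 − 2 = -10;  -1 − 10 = -11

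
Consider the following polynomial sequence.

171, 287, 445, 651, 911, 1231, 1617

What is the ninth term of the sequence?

First differences: 116, 158, 206, 260, 320, 386
Second differences: 42, 48, 54, 60, 66
Third differences: 6, 6, 6, 6
Constant third difference = 6, so extend:
66 + 6 = 72;  386 + 72 = 458;  1617 + 458 = 2075
72 + 6 = 78;  458 + 78 = 536;  2075 + 536 = 2611

2611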